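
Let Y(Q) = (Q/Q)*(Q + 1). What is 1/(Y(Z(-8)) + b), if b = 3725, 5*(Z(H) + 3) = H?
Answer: 5/18607 ≈ 0.00026872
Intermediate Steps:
Z(H) = -3 + H/5
Y(Q) = 1 + Q (Y(Q) = 1*(1 + Q) = 1 + Q)
1/(Y(Z(-8)) + b) = 1/((1 + (-3 + (1/5)*(-8))) + 3725) = 1/((1 + (-3 - 8/5)) + 3725) = 1/((1 - 23/5) + 3725) = 1/(-18/5 + 3725) = 1/(18607/5) = 5/18607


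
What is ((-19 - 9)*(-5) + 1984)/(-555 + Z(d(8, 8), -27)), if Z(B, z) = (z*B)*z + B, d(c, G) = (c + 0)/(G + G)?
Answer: -1062/95 ≈ -11.179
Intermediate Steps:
d(c, G) = c/(2*G) (d(c, G) = c/((2*G)) = c*(1/(2*G)) = c/(2*G))
Z(B, z) = B + B*z² (Z(B, z) = (B*z)*z + B = B*z² + B = B + B*z²)
((-19 - 9)*(-5) + 1984)/(-555 + Z(d(8, 8), -27)) = ((-19 - 9)*(-5) + 1984)/(-555 + ((½)*8/8)*(1 + (-27)²)) = (-28*(-5) + 1984)/(-555 + ((½)*8*(⅛))*(1 + 729)) = (140 + 1984)/(-555 + (½)*730) = 2124/(-555 + 365) = 2124/(-190) = 2124*(-1/190) = -1062/95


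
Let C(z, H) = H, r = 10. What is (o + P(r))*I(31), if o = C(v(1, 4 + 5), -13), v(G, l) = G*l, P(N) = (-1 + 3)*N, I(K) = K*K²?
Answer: 208537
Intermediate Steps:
I(K) = K³
P(N) = 2*N
o = -13
(o + P(r))*I(31) = (-13 + 2*10)*31³ = (-13 + 20)*29791 = 7*29791 = 208537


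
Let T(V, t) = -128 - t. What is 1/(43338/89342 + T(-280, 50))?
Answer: -1441/255799 ≈ -0.0056333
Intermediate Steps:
1/(43338/89342 + T(-280, 50)) = 1/(43338/89342 + (-128 - 1*50)) = 1/(43338*(1/89342) + (-128 - 50)) = 1/(699/1441 - 178) = 1/(-255799/1441) = -1441/255799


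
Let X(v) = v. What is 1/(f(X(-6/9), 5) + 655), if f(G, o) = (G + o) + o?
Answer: 3/1993 ≈ 0.0015053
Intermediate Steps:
f(G, o) = G + 2*o
1/(f(X(-6/9), 5) + 655) = 1/((-6/9 + 2*5) + 655) = 1/((-6*1/9 + 10) + 655) = 1/((-2/3 + 10) + 655) = 1/(28/3 + 655) = 1/(1993/3) = 3/1993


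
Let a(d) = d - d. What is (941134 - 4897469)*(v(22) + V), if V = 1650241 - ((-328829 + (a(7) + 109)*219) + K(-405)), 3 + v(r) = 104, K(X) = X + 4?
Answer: -7737408315835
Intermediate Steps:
K(X) = 4 + X
a(d) = 0
v(r) = 101 (v(r) = -3 + 104 = 101)
V = 1955600 (V = 1650241 - ((-328829 + (0 + 109)*219) + (4 - 405)) = 1650241 - ((-328829 + 109*219) - 401) = 1650241 - ((-328829 + 23871) - 401) = 1650241 - (-304958 - 401) = 1650241 - 1*(-305359) = 1650241 + 305359 = 1955600)
(941134 - 4897469)*(v(22) + V) = (941134 - 4897469)*(101 + 1955600) = -3956335*1955701 = -7737408315835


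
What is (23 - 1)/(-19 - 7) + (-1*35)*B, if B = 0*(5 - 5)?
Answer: -11/13 ≈ -0.84615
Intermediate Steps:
B = 0 (B = 0*0 = 0)
(23 - 1)/(-19 - 7) + (-1*35)*B = (23 - 1)/(-19 - 7) - 1*35*0 = 22/(-26) - 35*0 = 22*(-1/26) + 0 = -11/13 + 0 = -11/13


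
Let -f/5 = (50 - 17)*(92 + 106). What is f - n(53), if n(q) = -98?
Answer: -32572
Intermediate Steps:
f = -32670 (f = -5*(50 - 17)*(92 + 106) = -165*198 = -5*6534 = -32670)
f - n(53) = -32670 - 1*(-98) = -32670 + 98 = -32572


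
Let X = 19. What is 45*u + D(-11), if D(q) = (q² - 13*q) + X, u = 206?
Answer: 9553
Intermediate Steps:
D(q) = 19 + q² - 13*q (D(q) = (q² - 13*q) + 19 = 19 + q² - 13*q)
45*u + D(-11) = 45*206 + (19 + (-11)² - 13*(-11)) = 9270 + (19 + 121 + 143) = 9270 + 283 = 9553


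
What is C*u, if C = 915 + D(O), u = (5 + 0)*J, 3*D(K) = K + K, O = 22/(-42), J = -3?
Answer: -288115/21 ≈ -13720.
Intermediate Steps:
O = -11/21 (O = 22*(-1/42) = -11/21 ≈ -0.52381)
D(K) = 2*K/3 (D(K) = (K + K)/3 = (2*K)/3 = 2*K/3)
u = -15 (u = (5 + 0)*(-3) = 5*(-3) = -15)
C = 57623/63 (C = 915 + (2/3)*(-11/21) = 915 - 22/63 = 57623/63 ≈ 914.65)
C*u = (57623/63)*(-15) = -288115/21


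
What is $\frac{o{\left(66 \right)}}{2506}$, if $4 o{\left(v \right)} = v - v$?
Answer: $0$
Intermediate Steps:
$o{\left(v \right)} = 0$ ($o{\left(v \right)} = \frac{v - v}{4} = \frac{1}{4} \cdot 0 = 0$)
$\frac{o{\left(66 \right)}}{2506} = \frac{0}{2506} = 0 \cdot \frac{1}{2506} = 0$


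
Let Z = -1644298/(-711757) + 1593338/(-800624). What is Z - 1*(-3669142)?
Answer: 1045429891895861671/284924868184 ≈ 3.6691e+6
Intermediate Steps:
Z = 91197483543/284924868184 (Z = -1644298*(-1/711757) + 1593338*(-1/800624) = 1644298/711757 - 796669/400312 = 91197483543/284924868184 ≈ 0.32008)
Z - 1*(-3669142) = 91197483543/284924868184 - 1*(-3669142) = 91197483543/284924868184 + 3669142 = 1045429891895861671/284924868184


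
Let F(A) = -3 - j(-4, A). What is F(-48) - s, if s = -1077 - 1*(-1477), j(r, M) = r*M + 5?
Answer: -600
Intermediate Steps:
j(r, M) = 5 + M*r (j(r, M) = M*r + 5 = 5 + M*r)
F(A) = -8 + 4*A (F(A) = -3 - (5 + A*(-4)) = -3 - (5 - 4*A) = -3 + (-5 + 4*A) = -8 + 4*A)
s = 400 (s = -1077 + 1477 = 400)
F(-48) - s = (-8 + 4*(-48)) - 1*400 = (-8 - 192) - 400 = -200 - 400 = -600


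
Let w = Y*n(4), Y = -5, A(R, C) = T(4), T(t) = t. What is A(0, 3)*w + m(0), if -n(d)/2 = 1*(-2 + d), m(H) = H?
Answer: 80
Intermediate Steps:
A(R, C) = 4
n(d) = 4 - 2*d (n(d) = -2*(-2 + d) = 4 - 2*d)
w = 20 (w = -5*(4 - 2*4) = -5*(4 - 8) = -5*(-4) = 20)
A(0, 3)*w + m(0) = 4*20 + 0 = 80 + 0 = 80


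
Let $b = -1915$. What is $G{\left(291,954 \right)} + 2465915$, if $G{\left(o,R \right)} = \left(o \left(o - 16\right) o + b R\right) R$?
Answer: $20475654125$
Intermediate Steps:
$G{\left(o,R \right)} = R \left(- 1915 R + o^{2} \left(-16 + o\right)\right)$ ($G{\left(o,R \right)} = \left(o \left(o - 16\right) o - 1915 R\right) R = \left(o \left(-16 + o\right) o - 1915 R\right) R = \left(o^{2} \left(-16 + o\right) - 1915 R\right) R = \left(- 1915 R + o^{2} \left(-16 + o\right)\right) R = R \left(- 1915 R + o^{2} \left(-16 + o\right)\right)$)
$G{\left(291,954 \right)} + 2465915 = 954 \left(291^{3} - 1826910 - 16 \cdot 291^{2}\right) + 2465915 = 954 \left(24642171 - 1826910 - 1354896\right) + 2465915 = 954 \cdot 21460365 + 2465915 = 20473188210 + 2465915 = 20475654125$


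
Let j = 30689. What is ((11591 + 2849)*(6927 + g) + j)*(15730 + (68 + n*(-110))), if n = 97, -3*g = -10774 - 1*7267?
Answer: 2875175998616/3 ≈ 9.5839e+11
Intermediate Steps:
g = 18041/3 (g = -(-10774 - 1*7267)/3 = -(-10774 - 7267)/3 = -⅓*(-18041) = 18041/3 ≈ 6013.7)
((11591 + 2849)*(6927 + g) + j)*(15730 + (68 + n*(-110))) = ((11591 + 2849)*(6927 + 18041/3) + 30689)*(15730 + (68 + 97*(-110))) = (14440*(38822/3) + 30689)*(15730 + (68 - 10670)) = (560589680/3 + 30689)*(15730 - 10602) = (560681747/3)*5128 = 2875175998616/3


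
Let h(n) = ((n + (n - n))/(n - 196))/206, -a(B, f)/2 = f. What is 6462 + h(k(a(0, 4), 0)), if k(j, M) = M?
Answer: 6462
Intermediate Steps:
a(B, f) = -2*f
h(n) = n/(206*(-196 + n)) (h(n) = ((n + 0)/(-196 + n))*(1/206) = (n/(-196 + n))*(1/206) = n/(206*(-196 + n)))
6462 + h(k(a(0, 4), 0)) = 6462 + (1/206)*0/(-196 + 0) = 6462 + (1/206)*0/(-196) = 6462 + (1/206)*0*(-1/196) = 6462 + 0 = 6462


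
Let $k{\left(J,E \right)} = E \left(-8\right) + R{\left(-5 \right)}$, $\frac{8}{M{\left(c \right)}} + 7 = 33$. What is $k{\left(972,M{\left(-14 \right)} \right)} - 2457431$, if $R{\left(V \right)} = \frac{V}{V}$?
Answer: $- \frac{31946622}{13} \approx -2.4574 \cdot 10^{6}$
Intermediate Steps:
$R{\left(V \right)} = 1$
$M{\left(c \right)} = \frac{4}{13}$ ($M{\left(c \right)} = \frac{8}{-7 + 33} = \frac{8}{26} = 8 \cdot \frac{1}{26} = \frac{4}{13}$)
$k{\left(J,E \right)} = 1 - 8 E$ ($k{\left(J,E \right)} = E \left(-8\right) + 1 = - 8 E + 1 = 1 - 8 E$)
$k{\left(972,M{\left(-14 \right)} \right)} - 2457431 = \left(1 - \frac{32}{13}\right) - 2457431 = - \frac{19}{13} - 2457431 = - \frac{31946622}{13}$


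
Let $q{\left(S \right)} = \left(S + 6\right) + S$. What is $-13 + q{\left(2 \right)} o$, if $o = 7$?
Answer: $57$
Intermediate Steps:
$q{\left(S \right)} = 6 + 2 S$ ($q{\left(S \right)} = \left(6 + S\right) + S = 6 + 2 S$)
$-13 + q{\left(2 \right)} o = -13 + \left(6 + 2 \cdot 2\right) 7 = -13 + \left(6 + 4\right) 7 = -13 + 10 \cdot 7 = -13 + 70 = 57$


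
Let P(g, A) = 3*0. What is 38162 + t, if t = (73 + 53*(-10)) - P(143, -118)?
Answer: 37705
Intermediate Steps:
P(g, A) = 0
t = -457 (t = (73 + 53*(-10)) - 1*0 = (73 - 530) + 0 = -457 + 0 = -457)
38162 + t = 38162 - 457 = 37705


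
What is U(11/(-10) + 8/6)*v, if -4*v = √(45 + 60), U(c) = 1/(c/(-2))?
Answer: 15*√105/7 ≈ 21.958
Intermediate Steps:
U(c) = -2/c (U(c) = 1/(c*(-½)) = 1/(-c/2) = -2/c)
v = -√105/4 (v = -√(45 + 60)/4 = -√105/4 ≈ -2.5617)
U(11/(-10) + 8/6)*v = (-2/(11/(-10) + 8/6))*(-√105/4) = (-2/(11*(-⅒) + 8*(⅙)))*(-√105/4) = (-2/(-11/10 + 4/3))*(-√105/4) = (-2/7/30)*(-√105/4) = (-2*30/7)*(-√105/4) = -(-15)*√105/7 = 15*√105/7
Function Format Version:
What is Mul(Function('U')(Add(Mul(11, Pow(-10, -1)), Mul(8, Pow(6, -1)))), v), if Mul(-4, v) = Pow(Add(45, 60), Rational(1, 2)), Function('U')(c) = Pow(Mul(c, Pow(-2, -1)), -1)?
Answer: Mul(Rational(15, 7), Pow(105, Rational(1, 2))) ≈ 21.958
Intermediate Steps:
Function('U')(c) = Mul(-2, Pow(c, -1)) (Function('U')(c) = Pow(Mul(c, Rational(-1, 2)), -1) = Pow(Mul(Rational(-1, 2), c), -1) = Mul(-2, Pow(c, -1)))
v = Mul(Rational(-1, 4), Pow(105, Rational(1, 2))) (v = Mul(Rational(-1, 4), Pow(Add(45, 60), Rational(1, 2))) = Mul(Rational(-1, 4), Pow(105, Rational(1, 2))) ≈ -2.5617)
Mul(Function('U')(Add(Mul(11, Pow(-10, -1)), Mul(8, Pow(6, -1)))), v) = Mul(Mul(-2, Pow(Add(Mul(11, Pow(-10, -1)), Mul(8, Pow(6, -1))), -1)), Mul(Rational(-1, 4), Pow(105, Rational(1, 2)))) = Mul(Mul(-2, Pow(Add(Mul(11, Rational(-1, 10)), Mul(8, Rational(1, 6))), -1)), Mul(Rational(-1, 4), Pow(105, Rational(1, 2)))) = Mul(Mul(-2, Pow(Add(Rational(-11, 10), Rational(4, 3)), -1)), Mul(Rational(-1, 4), Pow(105, Rational(1, 2)))) = Mul(Mul(-2, Pow(Rational(7, 30), -1)), Mul(Rational(-1, 4), Pow(105, Rational(1, 2)))) = Mul(Mul(-2, Rational(30, 7)), Mul(Rational(-1, 4), Pow(105, Rational(1, 2)))) = Mul(Rational(-60, 7), Mul(Rational(-1, 4), Pow(105, Rational(1, 2)))) = Mul(Rational(15, 7), Pow(105, Rational(1, 2)))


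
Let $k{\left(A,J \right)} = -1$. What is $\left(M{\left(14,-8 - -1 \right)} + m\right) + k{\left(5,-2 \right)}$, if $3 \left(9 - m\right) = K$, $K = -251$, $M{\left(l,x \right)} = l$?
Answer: $\frac{317}{3} \approx 105.67$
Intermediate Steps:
$m = \frac{278}{3}$ ($m = 9 - - \frac{251}{3} = 9 + \frac{251}{3} = \frac{278}{3} \approx 92.667$)
$\left(M{\left(14,-8 - -1 \right)} + m\right) + k{\left(5,-2 \right)} = \left(14 + \frac{278}{3}\right) - 1 = \frac{320}{3} - 1 = \frac{317}{3}$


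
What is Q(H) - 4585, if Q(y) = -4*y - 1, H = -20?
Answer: -4506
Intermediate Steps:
Q(y) = -1 - 4*y
Q(H) - 4585 = (-1 - 4*(-20)) - 4585 = (-1 + 80) - 4585 = 79 - 4585 = -4506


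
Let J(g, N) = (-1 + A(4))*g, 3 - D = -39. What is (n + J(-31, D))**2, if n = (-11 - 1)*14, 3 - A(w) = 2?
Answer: 28224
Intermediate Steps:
D = 42 (D = 3 - 1*(-39) = 3 + 39 = 42)
A(w) = 1 (A(w) = 3 - 1*2 = 3 - 2 = 1)
J(g, N) = 0 (J(g, N) = (-1 + 1)*g = 0*g = 0)
n = -168 (n = -12*14 = -168)
(n + J(-31, D))**2 = (-168 + 0)**2 = (-168)**2 = 28224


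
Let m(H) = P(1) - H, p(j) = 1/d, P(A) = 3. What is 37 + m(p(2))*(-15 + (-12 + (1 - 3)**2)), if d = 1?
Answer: -9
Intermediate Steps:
p(j) = 1 (p(j) = 1/1 = 1)
m(H) = 3 - H
37 + m(p(2))*(-15 + (-12 + (1 - 3)**2)) = 37 + (3 - 1*1)*(-15 + (-12 + (1 - 3)**2)) = 37 + (3 - 1)*(-15 + (-12 + (-2)**2)) = 37 + 2*(-15 + (-12 + 4)) = 37 + 2*(-15 - 8) = 37 + 2*(-23) = 37 - 46 = -9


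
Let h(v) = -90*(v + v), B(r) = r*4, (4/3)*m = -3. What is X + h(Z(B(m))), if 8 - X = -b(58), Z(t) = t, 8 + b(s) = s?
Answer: 1678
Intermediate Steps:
m = -9/4 (m = (¾)*(-3) = -9/4 ≈ -2.2500)
b(s) = -8 + s
B(r) = 4*r
X = 58 (X = 8 - (-1)*(-8 + 58) = 8 - (-1)*50 = 8 - 1*(-50) = 8 + 50 = 58)
h(v) = -180*v
X + h(Z(B(m))) = 58 - 720*(-9)/4 = 58 - 180*(-9) = 58 + 1620 = 1678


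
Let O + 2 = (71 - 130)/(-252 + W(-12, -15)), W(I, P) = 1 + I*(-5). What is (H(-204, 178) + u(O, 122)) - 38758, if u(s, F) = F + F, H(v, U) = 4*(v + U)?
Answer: -38618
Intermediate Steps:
W(I, P) = 1 - 5*I
O = -323/191 (O = -2 + (71 - 130)/(-252 + (1 - 5*(-12))) = -2 - 59/(-252 + (1 + 60)) = -2 - 59/(-252 + 61) = -2 - 59/(-191) = -2 - 59*(-1/191) = -2 + 59/191 = -323/191 ≈ -1.6911)
H(v, U) = 4*U + 4*v (H(v, U) = 4*(U + v) = 4*U + 4*v)
u(s, F) = 2*F
(H(-204, 178) + u(O, 122)) - 38758 = ((4*178 + 4*(-204)) + 2*122) - 38758 = ((712 - 816) + 244) - 38758 = (-104 + 244) - 38758 = 140 - 38758 = -38618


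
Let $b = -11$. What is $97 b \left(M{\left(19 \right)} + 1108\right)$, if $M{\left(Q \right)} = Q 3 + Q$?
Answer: $-1263328$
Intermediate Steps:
$M{\left(Q \right)} = 4 Q$ ($M{\left(Q \right)} = 3 Q + Q = 4 Q$)
$97 b \left(M{\left(19 \right)} + 1108\right) = 97 \left(-11\right) \left(4 \cdot 19 + 1108\right) = - 1067 \left(76 + 1108\right) = \left(-1067\right) 1184 = -1263328$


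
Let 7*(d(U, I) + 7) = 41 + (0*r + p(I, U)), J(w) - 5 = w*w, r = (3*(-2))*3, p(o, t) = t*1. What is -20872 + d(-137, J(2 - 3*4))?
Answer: -146249/7 ≈ -20893.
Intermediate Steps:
p(o, t) = t
r = -18 (r = -6*3 = -18)
J(w) = 5 + w**2 (J(w) = 5 + w*w = 5 + w**2)
d(U, I) = -8/7 + U/7 (d(U, I) = -7 + (41 + (0*(-18) + U))/7 = -7 + (41 + (0 + U))/7 = -7 + (41 + U)/7 = -7 + (41/7 + U/7) = -8/7 + U/7)
-20872 + d(-137, J(2 - 3*4)) = -20872 + (-8/7 + (1/7)*(-137)) = -20872 + (-8/7 - 137/7) = -20872 - 145/7 = -146249/7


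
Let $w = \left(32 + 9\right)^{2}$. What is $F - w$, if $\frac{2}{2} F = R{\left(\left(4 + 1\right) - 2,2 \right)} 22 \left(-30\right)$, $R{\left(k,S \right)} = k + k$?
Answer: $-5641$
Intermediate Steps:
$R{\left(k,S \right)} = 2 k$
$F = -3960$ ($F = 2 \left(\left(4 + 1\right) - 2\right) 22 \left(-30\right) = 2 \left(5 - 2\right) 22 \left(-30\right) = 2 \cdot 3 \cdot 22 \left(-30\right) = 6 \cdot 22 \left(-30\right) = 132 \left(-30\right) = -3960$)
$w = 1681$ ($w = 41^{2} = 1681$)
$F - w = -3960 - 1681 = -5641$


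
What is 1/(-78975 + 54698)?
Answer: -1/24277 ≈ -4.1191e-5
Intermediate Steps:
1/(-78975 + 54698) = 1/(-24277) = -1/24277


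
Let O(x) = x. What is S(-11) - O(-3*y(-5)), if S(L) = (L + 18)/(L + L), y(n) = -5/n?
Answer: 59/22 ≈ 2.6818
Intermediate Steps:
S(L) = (18 + L)/(2*L) (S(L) = (18 + L)/((2*L)) = (18 + L)*(1/(2*L)) = (18 + L)/(2*L))
S(-11) - O(-3*y(-5)) = (½)*(18 - 11)/(-11) - (-3)*(-5/(-5)) = (½)*(-1/11)*7 - (-3)*(-5*(-⅕)) = -7/22 - (-3) = -7/22 - 1*(-3) = -7/22 + 3 = 59/22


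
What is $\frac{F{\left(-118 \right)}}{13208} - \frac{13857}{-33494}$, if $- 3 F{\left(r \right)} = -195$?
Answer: $\frac{7123091}{17014952} \approx 0.41864$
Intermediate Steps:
$F{\left(r \right)} = 65$ ($F{\left(r \right)} = \left(- \frac{1}{3}\right) \left(-195\right) = 65$)
$\frac{F{\left(-118 \right)}}{13208} - \frac{13857}{-33494} = \frac{65}{13208} - \frac{13857}{-33494} = 65 \cdot \frac{1}{13208} - - \frac{13857}{33494} = \frac{5}{1016} + \frac{13857}{33494} = \frac{7123091}{17014952}$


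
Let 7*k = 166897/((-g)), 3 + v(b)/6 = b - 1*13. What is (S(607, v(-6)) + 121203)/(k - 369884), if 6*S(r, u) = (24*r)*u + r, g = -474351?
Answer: 1322815834669/2456367500182 ≈ 0.53853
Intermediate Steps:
v(b) = -96 + 6*b (v(b) = -18 + 6*(b - 1*13) = -18 + 6*(b - 13) = -18 + 6*(-13 + b) = -18 + (-78 + 6*b) = -96 + 6*b)
S(r, u) = r/6 + 4*r*u (S(r, u) = ((24*r)*u + r)/6 = (24*r*u + r)/6 = (r + 24*r*u)/6 = r/6 + 4*r*u)
k = 166897/3320457 (k = (166897/((-1*(-474351))))/7 = (166897/474351)/7 = (166897*(1/474351))/7 = (⅐)*(166897/474351) = 166897/3320457 ≈ 0.050263)
(S(607, v(-6)) + 121203)/(k - 369884) = ((⅙)*607*(1 + 24*(-96 + 6*(-6))) + 121203)/(166897/3320457 - 369884) = ((⅙)*607*(1 + 24*(-96 - 36)) + 121203)/(-1228183750091/3320457) = ((⅙)*607*(1 + 24*(-132)) + 121203)*(-3320457/1228183750091) = ((⅙)*607*(1 - 3168) + 121203)*(-3320457/1228183750091) = ((⅙)*607*(-3167) + 121203)*(-3320457/1228183750091) = (-1922369/6 + 121203)*(-3320457/1228183750091) = -1195151/6*(-3320457/1228183750091) = 1322815834669/2456367500182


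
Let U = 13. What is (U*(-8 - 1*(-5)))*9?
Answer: -351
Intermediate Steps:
(U*(-8 - 1*(-5)))*9 = (13*(-8 - 1*(-5)))*9 = (13*(-8 + 5))*9 = (13*(-3))*9 = -39*9 = -351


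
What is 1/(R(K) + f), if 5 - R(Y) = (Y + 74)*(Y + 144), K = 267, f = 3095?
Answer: -1/137051 ≈ -7.2966e-6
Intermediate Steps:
R(Y) = 5 - (74 + Y)*(144 + Y) (R(Y) = 5 - (Y + 74)*(Y + 144) = 5 - (74 + Y)*(144 + Y))
1/(R(K) + f) = 1/((-10651 - 1*267**2 - 218*267) + 3095) = 1/((-10651 - 1*71289 - 58206) + 3095) = 1/((-10651 - 71289 - 58206) + 3095) = 1/(-140146 + 3095) = 1/(-137051) = -1/137051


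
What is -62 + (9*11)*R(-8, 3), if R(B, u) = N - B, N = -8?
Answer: -62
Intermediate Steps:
R(B, u) = -8 - B
-62 + (9*11)*R(-8, 3) = -62 + (9*11)*(-8 - 1*(-8)) = -62 + 99*(-8 + 8) = -62 + 99*0 = -62 + 0 = -62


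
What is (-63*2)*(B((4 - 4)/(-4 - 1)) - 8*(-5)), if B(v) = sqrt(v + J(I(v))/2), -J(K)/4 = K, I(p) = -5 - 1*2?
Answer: -5040 - 126*sqrt(14) ≈ -5511.4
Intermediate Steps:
I(p) = -7 (I(p) = -5 - 2 = -7)
J(K) = -4*K
B(v) = sqrt(14 + v) (B(v) = sqrt(v - 4*(-7)/2) = sqrt(v + 28*(1/2)) = sqrt(v + 14) = sqrt(14 + v))
(-63*2)*(B((4 - 4)/(-4 - 1)) - 8*(-5)) = (-63*2)*(sqrt(14 + (4 - 4)/(-4 - 1)) - 8*(-5)) = -126*(sqrt(14 + 0/(-5)) + 40) = -126*(sqrt(14 + 0*(-1/5)) + 40) = -126*(sqrt(14 + 0) + 40) = -126*(sqrt(14) + 40) = -126*(40 + sqrt(14)) = -5040 - 126*sqrt(14)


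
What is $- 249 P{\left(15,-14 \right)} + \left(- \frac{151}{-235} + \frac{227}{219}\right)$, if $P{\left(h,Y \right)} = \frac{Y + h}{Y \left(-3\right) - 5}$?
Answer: $- \frac{9617467}{1904205} \approx -5.0506$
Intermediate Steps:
$P{\left(h,Y \right)} = \frac{Y + h}{-5 - 3 Y}$ ($P{\left(h,Y \right)} = \frac{Y + h}{- 3 Y - 5} = \frac{Y + h}{-5 - 3 Y}$)
$- 249 P{\left(15,-14 \right)} + \left(- \frac{151}{-235} + \frac{227}{219}\right) = - 249 \frac{\left(-1\right) \left(-14\right) - 15}{5 + 3 \left(-14\right)} + \left(- \frac{151}{-235} + \frac{227}{219}\right) = - 249 \frac{14 - 15}{5 - 42} + \left(\left(-151\right) \left(- \frac{1}{235}\right) + 227 \cdot \frac{1}{219}\right) = - 249 \frac{1}{-37} \left(-1\right) + \left(\frac{151}{235} + \frac{227}{219}\right) = - 249 \left(\left(- \frac{1}{37}\right) \left(-1\right)\right) + \frac{86414}{51465} = \left(-249\right) \frac{1}{37} + \frac{86414}{51465} = - \frac{249}{37} + \frac{86414}{51465} = - \frac{9617467}{1904205}$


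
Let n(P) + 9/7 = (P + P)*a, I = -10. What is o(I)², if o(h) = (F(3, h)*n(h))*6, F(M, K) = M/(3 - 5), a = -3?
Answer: 13682601/49 ≈ 2.7924e+5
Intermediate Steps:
n(P) = -9/7 - 6*P (n(P) = -9/7 + (P + P)*(-3) = -9/7 + (2*P)*(-3) = -9/7 - 6*P)
F(M, K) = -M/2 (F(M, K) = M/(-2) = M*(-½) = -M/2)
o(h) = 81/7 + 54*h (o(h) = ((-½*3)*(-9/7 - 6*h))*6 = -3*(-9/7 - 6*h)/2*6 = (27/14 + 9*h)*6 = 81/7 + 54*h)
o(I)² = (81/7 + 54*(-10))² = (81/7 - 540)² = (-3699/7)² = 13682601/49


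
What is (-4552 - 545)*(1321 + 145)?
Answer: -7472202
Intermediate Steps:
(-4552 - 545)*(1321 + 145) = -5097*1466 = -7472202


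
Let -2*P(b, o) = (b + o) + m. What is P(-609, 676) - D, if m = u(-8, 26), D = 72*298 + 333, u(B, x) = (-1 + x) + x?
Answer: -21848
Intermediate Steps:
u(B, x) = -1 + 2*x
D = 21789 (D = 21456 + 333 = 21789)
m = 51 (m = -1 + 2*26 = -1 + 52 = 51)
P(b, o) = -51/2 - b/2 - o/2 (P(b, o) = -((b + o) + 51)/2 = -(51 + b + o)/2 = -51/2 - b/2 - o/2)
P(-609, 676) - D = (-51/2 - ½*(-609) - ½*676) - 1*21789 = (-51/2 + 609/2 - 338) - 21789 = -59 - 21789 = -21848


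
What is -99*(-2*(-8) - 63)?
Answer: 4653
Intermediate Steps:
-99*(-2*(-8) - 63) = -99*(16 - 63) = -99*(-47) = 4653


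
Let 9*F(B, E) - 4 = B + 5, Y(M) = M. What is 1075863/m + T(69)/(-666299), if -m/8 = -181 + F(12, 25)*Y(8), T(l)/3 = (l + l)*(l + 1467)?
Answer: 2148061841127/2595900904 ≈ 827.48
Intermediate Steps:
T(l) = 6*l*(1467 + l) (T(l) = 3*((l + l)*(l + 1467)) = 3*((2*l)*(1467 + l)) = 3*(2*l*(1467 + l)) = 6*l*(1467 + l))
F(B, E) = 1 + B/9 (F(B, E) = 4/9 + (B + 5)/9 = 4/9 + (5 + B)/9 = 4/9 + (5/9 + B/9) = 1 + B/9)
m = 3896/3 (m = -8*(-181 + (1 + (⅑)*12)*8) = -8*(-181 + (1 + 4/3)*8) = -8*(-181 + (7/3)*8) = -8*(-181 + 56/3) = -8*(-487/3) = 3896/3 ≈ 1298.7)
1075863/m + T(69)/(-666299) = 1075863/(3896/3) + (6*69*(1467 + 69))/(-666299) = 1075863*(3/3896) + (6*69*1536)*(-1/666299) = 3227589/3896 + 635904*(-1/666299) = 3227589/3896 - 635904/666299 = 2148061841127/2595900904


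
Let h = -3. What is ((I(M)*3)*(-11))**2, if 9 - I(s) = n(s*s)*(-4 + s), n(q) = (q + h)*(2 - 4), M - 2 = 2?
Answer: 88209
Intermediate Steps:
M = 4 (M = 2 + 2 = 4)
n(q) = 6 - 2*q (n(q) = (q - 3)*(2 - 4) = (-3 + q)*(-2) = 6 - 2*q)
I(s) = 9 - (-4 + s)*(6 - 2*s**2) (I(s) = 9 - (6 - 2*s*s)*(-4 + s) = 9 - (6 - 2*s**2)*(-4 + s) = 9 - (-4 + s)*(6 - 2*s**2))
((I(M)*3)*(-11))**2 = (((33 - 8*4**2 + 2*4*(-3 + 4**2))*3)*(-11))**2 = (((33 - 8*16 + 2*4*(-3 + 16))*3)*(-11))**2 = (((33 - 128 + 2*4*13)*3)*(-11))**2 = (((33 - 128 + 104)*3)*(-11))**2 = ((9*3)*(-11))**2 = (27*(-11))**2 = (-297)**2 = 88209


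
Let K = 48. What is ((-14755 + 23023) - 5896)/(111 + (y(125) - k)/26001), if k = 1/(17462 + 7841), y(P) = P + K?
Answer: 1560546634716/73031644051 ≈ 21.368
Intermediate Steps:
y(P) = 48 + P (y(P) = P + 48 = 48 + P)
k = 1/25303 ≈ 3.9521e-5
((-14755 + 23023) - 5896)/(111 + (y(125) - k)/26001) = ((-14755 + 23023) - 5896)/(111 + ((48 + 125) - 1*1/25303)/26001) = (8268 - 5896)/(111 + (173 - 1/25303)*(1/26001)) = 2372/(111 + (4377418/25303)*(1/26001)) = 2372/(111 + 4377418/657903303) = 2372/(73031644051/657903303) = 2372*(657903303/73031644051) = 1560546634716/73031644051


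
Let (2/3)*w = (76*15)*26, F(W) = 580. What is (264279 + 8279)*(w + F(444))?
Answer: 12276012320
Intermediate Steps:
w = 44460 (w = 3*((76*15)*26)/2 = 3*(1140*26)/2 = (3/2)*29640 = 44460)
(264279 + 8279)*(w + F(444)) = (264279 + 8279)*(44460 + 580) = 272558*45040 = 12276012320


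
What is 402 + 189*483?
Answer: 91689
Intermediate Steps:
402 + 189*483 = 402 + 91287 = 91689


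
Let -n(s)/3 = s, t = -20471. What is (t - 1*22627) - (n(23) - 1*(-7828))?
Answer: -50857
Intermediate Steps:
n(s) = -3*s
(t - 1*22627) - (n(23) - 1*(-7828)) = (-20471 - 1*22627) - (-3*23 - 1*(-7828)) = (-20471 - 22627) - (-69 + 7828) = -43098 - 1*7759 = -43098 - 7759 = -50857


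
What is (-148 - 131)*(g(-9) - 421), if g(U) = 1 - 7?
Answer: 119133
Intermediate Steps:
g(U) = -6
(-148 - 131)*(g(-9) - 421) = (-148 - 131)*(-6 - 421) = -279*(-427) = 119133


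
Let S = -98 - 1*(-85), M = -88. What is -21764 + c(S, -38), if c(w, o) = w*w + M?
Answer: -21683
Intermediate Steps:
S = -13 (S = -98 + 85 = -13)
c(w, o) = -88 + w² (c(w, o) = w*w - 88 = w² - 88 = -88 + w²)
-21764 + c(S, -38) = -21764 + (-88 + (-13)²) = -21764 + (-88 + 169) = -21764 + 81 = -21683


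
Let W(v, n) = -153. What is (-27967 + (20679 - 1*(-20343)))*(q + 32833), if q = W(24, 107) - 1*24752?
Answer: 103500040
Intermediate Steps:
q = -24905 (q = -153 - 1*24752 = -153 - 24752 = -24905)
(-27967 + (20679 - 1*(-20343)))*(q + 32833) = (-27967 + (20679 - 1*(-20343)))*(-24905 + 32833) = (-27967 + (20679 + 20343))*7928 = (-27967 + 41022)*7928 = 13055*7928 = 103500040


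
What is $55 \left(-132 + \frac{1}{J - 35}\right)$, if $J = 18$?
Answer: $- \frac{123475}{17} \approx -7263.2$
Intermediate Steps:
$55 \left(-132 + \frac{1}{J - 35}\right) = 55 \left(-132 + \frac{1}{18 - 35}\right) = 55 \left(-132 + \frac{1}{-17}\right) = 55 \left(-132 - \frac{1}{17}\right) = 55 \left(- \frac{2245}{17}\right) = - \frac{123475}{17}$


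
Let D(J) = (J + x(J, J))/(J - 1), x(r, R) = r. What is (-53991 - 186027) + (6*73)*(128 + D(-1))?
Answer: -183516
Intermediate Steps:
D(J) = 2*J/(-1 + J) (D(J) = (J + J)/(J - 1) = (2*J)/(-1 + J) = 2*J/(-1 + J))
(-53991 - 186027) + (6*73)*(128 + D(-1)) = (-53991 - 186027) + (6*73)*(128 + 2*(-1)/(-1 - 1)) = -240018 + 438*(128 + 2*(-1)/(-2)) = -240018 + 438*(128 + 2*(-1)*(-½)) = -240018 + 438*(128 + 1) = -240018 + 438*129 = -240018 + 56502 = -183516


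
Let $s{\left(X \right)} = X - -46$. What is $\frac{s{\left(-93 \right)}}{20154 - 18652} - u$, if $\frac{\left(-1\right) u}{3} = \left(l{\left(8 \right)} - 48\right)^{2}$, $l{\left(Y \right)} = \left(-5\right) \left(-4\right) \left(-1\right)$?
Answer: $\frac{20835697}{1502} \approx 13872.0$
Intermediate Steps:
$s{\left(X \right)} = 46 + X$ ($s{\left(X \right)} = X + 46 = 46 + X$)
$l{\left(Y \right)} = -20$ ($l{\left(Y \right)} = 20 \left(-1\right) = -20$)
$u = -13872$ ($u = - 3 \left(-20 - 48\right)^{2} = - 3 \left(-68\right)^{2} = \left(-3\right) 4624 = -13872$)
$\frac{s{\left(-93 \right)}}{20154 - 18652} - u = \frac{46 - 93}{20154 - 18652} - -13872 = - \frac{47}{20154 - 18652} + 13872 = - \frac{47}{1502} + 13872 = \frac{20835697}{1502}$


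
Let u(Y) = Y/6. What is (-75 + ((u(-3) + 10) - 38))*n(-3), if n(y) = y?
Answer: 621/2 ≈ 310.50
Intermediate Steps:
u(Y) = Y/6 (u(Y) = Y*(⅙) = Y/6)
(-75 + ((u(-3) + 10) - 38))*n(-3) = (-75 + (((⅙)*(-3) + 10) - 38))*(-3) = (-75 + ((-½ + 10) - 38))*(-3) = (-75 + (19/2 - 38))*(-3) = (-75 - 57/2)*(-3) = -207/2*(-3) = 621/2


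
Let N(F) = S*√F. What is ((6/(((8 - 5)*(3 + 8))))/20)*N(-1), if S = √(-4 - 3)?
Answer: -√7/110 ≈ -0.024052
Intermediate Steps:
S = I*√7 (S = √(-7) = I*√7 ≈ 2.6458*I)
N(F) = I*√7*√F (N(F) = (I*√7)*√F = I*√7*√F)
((6/(((8 - 5)*(3 + 8))))/20)*N(-1) = ((6/(((8 - 5)*(3 + 8))))/20)*(I*√7*√(-1)) = ((6/((3*11)))*(1/20))*(I*√7*I) = ((6/33)*(1/20))*(-√7) = ((6*(1/33))*(1/20))*(-√7) = ((2/11)*(1/20))*(-√7) = (-√7)/110 = -√7/110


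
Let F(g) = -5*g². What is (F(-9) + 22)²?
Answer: 146689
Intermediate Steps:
(F(-9) + 22)² = (-5*(-9)² + 22)² = (-5*81 + 22)² = (-405 + 22)² = (-383)² = 146689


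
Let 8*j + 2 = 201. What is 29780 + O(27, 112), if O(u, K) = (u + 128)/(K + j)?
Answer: 6522068/219 ≈ 29781.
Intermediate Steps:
j = 199/8 (j = -¼ + (⅛)*201 = -¼ + 201/8 = 199/8 ≈ 24.875)
O(u, K) = (128 + u)/(199/8 + K) (O(u, K) = (u + 128)/(K + 199/8) = (128 + u)/(199/8 + K))
29780 + O(27, 112) = 29780 + 8*(128 + 27)/(199 + 8*112) = 29780 + 8*155/(199 + 896) = 29780 + 8*155/1095 = 29780 + 8*(1/1095)*155 = 29780 + 248/219 = 6522068/219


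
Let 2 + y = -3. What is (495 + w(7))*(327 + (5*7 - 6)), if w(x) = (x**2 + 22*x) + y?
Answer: 246708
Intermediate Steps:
y = -5 (y = -2 - 3 = -5)
w(x) = -5 + x**2 + 22*x (w(x) = (x**2 + 22*x) - 5 = -5 + x**2 + 22*x)
(495 + w(7))*(327 + (5*7 - 6)) = (495 + (-5 + 7**2 + 22*7))*(327 + (5*7 - 6)) = (495 + (-5 + 49 + 154))*(327 + (35 - 6)) = (495 + 198)*(327 + 29) = 693*356 = 246708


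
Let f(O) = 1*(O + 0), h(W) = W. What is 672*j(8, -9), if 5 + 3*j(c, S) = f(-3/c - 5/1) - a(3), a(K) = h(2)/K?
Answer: -7420/3 ≈ -2473.3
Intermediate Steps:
f(O) = O (f(O) = 1*O = O)
a(K) = 2/K
j(c, S) = -32/9 - 1/c (j(c, S) = -5/3 + ((-3/c - 5/1) - 2/3)/3 = -5/3 + ((-3/c - 5*1) - 2/3)/3 = -5/3 + ((-3/c - 5) - 1*2/3)/3 = -5/3 + ((-5 - 3/c) - 2/3)/3 = -5/3 + (-17/3 - 3/c)/3 = -5/3 + (-17/9 - 1/c) = -32/9 - 1/c)
672*j(8, -9) = 672*(-32/9 - 1/8) = 672*(-265/72) = -7420/3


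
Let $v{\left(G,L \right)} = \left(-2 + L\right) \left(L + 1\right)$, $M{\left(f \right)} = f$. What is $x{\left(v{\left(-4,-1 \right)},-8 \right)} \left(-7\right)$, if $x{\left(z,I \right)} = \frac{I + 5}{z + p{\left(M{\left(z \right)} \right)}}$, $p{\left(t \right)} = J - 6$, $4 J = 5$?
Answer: $- \frac{84}{19} \approx -4.4211$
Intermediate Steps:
$J = \frac{5}{4}$ ($J = \frac{1}{4} \cdot 5 = \frac{5}{4} \approx 1.25$)
$v{\left(G,L \right)} = \left(1 + L\right) \left(-2 + L\right)$ ($v{\left(G,L \right)} = \left(-2 + L\right) \left(1 + L\right) = \left(1 + L\right) \left(-2 + L\right)$)
$p{\left(t \right)} = - \frac{19}{4}$ ($p{\left(t \right)} = \frac{5}{4} - 6 = - \frac{19}{4}$)
$x{\left(z,I \right)} = \frac{5 + I}{- \frac{19}{4} + z}$ ($x{\left(z,I \right)} = \frac{I + 5}{z - \frac{19}{4}} = \frac{5 + I}{- \frac{19}{4} + z}$)
$x{\left(v{\left(-4,-1 \right)},-8 \right)} \left(-7\right) = \frac{4 \left(5 - 8\right)}{-19 + 4 \left(-2 + \left(-1\right)^{2} - -1\right)} \left(-7\right) = 4 \frac{1}{-19 + 4 \left(-2 + 1 + 1\right)} \left(-3\right) \left(-7\right) = 4 \frac{1}{-19 + 4 \cdot 0} \left(-3\right) \left(-7\right) = 4 \frac{1}{-19 + 0} \left(-3\right) \left(-7\right) = 4 \frac{1}{-19} \left(-3\right) \left(-7\right) = 4 \left(- \frac{1}{19}\right) \left(-3\right) \left(-7\right) = \frac{12}{19} \left(-7\right) = - \frac{84}{19}$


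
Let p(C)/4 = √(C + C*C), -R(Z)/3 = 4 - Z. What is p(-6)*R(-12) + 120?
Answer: 120 - 192*√30 ≈ -931.63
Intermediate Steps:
R(Z) = -12 + 3*Z (R(Z) = -3*(4 - Z) = -12 + 3*Z)
p(C) = 4*√(C + C²) (p(C) = 4*√(C + C*C) = 4*√(C + C²))
p(-6)*R(-12) + 120 = (4*√(-6*(1 - 6)))*(-12 + 3*(-12)) + 120 = (4*√(-6*(-5)))*(-12 - 36) + 120 = (4*√30)*(-48) + 120 = -192*√30 + 120 = 120 - 192*√30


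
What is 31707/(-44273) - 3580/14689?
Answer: -624241463/650326097 ≈ -0.95989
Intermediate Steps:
31707/(-44273) - 3580/14689 = 31707*(-1/44273) - 3580*1/14689 = -31707/44273 - 3580/14689 = -624241463/650326097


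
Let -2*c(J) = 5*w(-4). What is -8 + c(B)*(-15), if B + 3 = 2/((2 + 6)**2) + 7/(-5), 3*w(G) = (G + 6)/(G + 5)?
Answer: 17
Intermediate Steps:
w(G) = (6 + G)/(3*(5 + G)) (w(G) = ((G + 6)/(G + 5))/3 = ((6 + G)/(5 + G))/3 = (6 + G)/(3*(5 + G)))
B = -699/160 (B = -3 + (2/((2 + 6)**2) + 7/(-5)) = -3 + (2/(8**2) + 7*(-1/5)) = -3 + (2/64 - 7/5) = -3 + (2*(1/64) - 7/5) = -3 + (1/32 - 7/5) = -3 - 219/160 = -699/160 ≈ -4.3688)
c(J) = -5/3 (c(J) = -5*(6 - 4)/(3*(5 - 4))/2 = -5*(1/3)*2/1/2 = -5*(1/3)*1*2/2 = -5*2/(2*3) = -1/2*10/3 = -5/3)
-8 + c(B)*(-15) = -8 - 5/3*(-15) = -8 + 25 = 17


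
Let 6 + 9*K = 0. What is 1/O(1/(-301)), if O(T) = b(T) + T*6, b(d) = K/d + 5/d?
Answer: -903/1177831 ≈ -0.00076666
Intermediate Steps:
K = -2/3 (K = -2/3 + (1/9)*0 = -2/3 + 0 = -2/3 ≈ -0.66667)
b(d) = 13/(3*d) (b(d) = -2/(3*d) + 5/d = 13/(3*d))
O(T) = 6*T + 13/(3*T) (O(T) = 13/(3*T) + T*6 = 13/(3*T) + 6*T = 6*T + 13/(3*T))
1/O(1/(-301)) = 1/(6/(-301) + 13/(3*(1/(-301)))) = 1/(6*(-1/301) + 13/(3*(-1/301))) = 1/(-6/301 + (13/3)*(-301)) = 1/(-6/301 - 3913/3) = 1/(-1177831/903) = -903/1177831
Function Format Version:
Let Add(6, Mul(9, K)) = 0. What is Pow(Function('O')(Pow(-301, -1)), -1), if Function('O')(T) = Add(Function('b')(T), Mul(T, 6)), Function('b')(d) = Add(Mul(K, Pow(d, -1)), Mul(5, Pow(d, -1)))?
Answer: Rational(-903, 1177831) ≈ -0.00076666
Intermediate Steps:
K = Rational(-2, 3) (K = Add(Rational(-2, 3), Mul(Rational(1, 9), 0)) = Add(Rational(-2, 3), 0) = Rational(-2, 3) ≈ -0.66667)
Function('b')(d) = Mul(Rational(13, 3), Pow(d, -1)) (Function('b')(d) = Add(Mul(Rational(-2, 3), Pow(d, -1)), Mul(5, Pow(d, -1))) = Mul(Rational(13, 3), Pow(d, -1)))
Function('O')(T) = Add(Mul(6, T), Mul(Rational(13, 3), Pow(T, -1))) (Function('O')(T) = Add(Mul(Rational(13, 3), Pow(T, -1)), Mul(T, 6)) = Add(Mul(Rational(13, 3), Pow(T, -1)), Mul(6, T)) = Add(Mul(6, T), Mul(Rational(13, 3), Pow(T, -1))))
Pow(Function('O')(Pow(-301, -1)), -1) = Pow(Add(Mul(6, Pow(-301, -1)), Mul(Rational(13, 3), Pow(Pow(-301, -1), -1))), -1) = Pow(Add(Mul(6, Rational(-1, 301)), Mul(Rational(13, 3), Pow(Rational(-1, 301), -1))), -1) = Pow(Add(Rational(-6, 301), Mul(Rational(13, 3), -301)), -1) = Pow(Add(Rational(-6, 301), Rational(-3913, 3)), -1) = Pow(Rational(-1177831, 903), -1) = Rational(-903, 1177831)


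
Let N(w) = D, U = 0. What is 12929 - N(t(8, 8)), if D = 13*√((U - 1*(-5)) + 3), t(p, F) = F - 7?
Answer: 12929 - 26*√2 ≈ 12892.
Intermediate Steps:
t(p, F) = -7 + F
D = 26*√2 (D = 13*√((0 - 1*(-5)) + 3) = 13*√((0 + 5) + 3) = 13*√(5 + 3) = 13*√8 = 13*(2*√2) = 26*√2 ≈ 36.770)
N(w) = 26*√2
12929 - N(t(8, 8)) = 12929 - 26*√2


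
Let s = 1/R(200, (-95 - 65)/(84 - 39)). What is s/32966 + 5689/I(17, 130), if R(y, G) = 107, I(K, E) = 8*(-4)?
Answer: -10033581193/56437792 ≈ -177.78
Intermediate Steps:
I(K, E) = -32
s = 1/107 ≈ 0.0093458
s/32966 + 5689/I(17, 130) = (1/107)/32966 + 5689/(-32) = (1/107)*(1/32966) + 5689*(-1/32) = 1/3527362 - 5689/32 = -10033581193/56437792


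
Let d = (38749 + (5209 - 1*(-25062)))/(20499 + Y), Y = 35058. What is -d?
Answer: -69020/55557 ≈ -1.2423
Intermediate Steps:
d = 69020/55557 (d = (38749 + (5209 - 1*(-25062)))/(20499 + 35058) = (38749 + (5209 + 25062))/55557 = (38749 + 30271)*(1/55557) = 69020*(1/55557) = 69020/55557 ≈ 1.2423)
-d = -1*69020/55557 = -69020/55557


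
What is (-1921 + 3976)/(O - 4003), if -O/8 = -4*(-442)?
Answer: -685/6049 ≈ -0.11324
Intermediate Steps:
O = -14144 (O = -(-32)*(-442) = -8*1768 = -14144)
(-1921 + 3976)/(O - 4003) = (-1921 + 3976)/(-14144 - 4003) = 2055/(-18147) = 2055*(-1/18147) = -685/6049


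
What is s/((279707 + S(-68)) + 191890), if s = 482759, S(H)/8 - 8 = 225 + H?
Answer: 482759/472917 ≈ 1.0208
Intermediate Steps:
S(H) = 1864 + 8*H (S(H) = 64 + 8*(225 + H) = 64 + (1800 + 8*H) = 1864 + 8*H)
s/((279707 + S(-68)) + 191890) = 482759/((279707 + (1864 + 8*(-68))) + 191890) = 482759/((279707 + (1864 - 544)) + 191890) = 482759/((279707 + 1320) + 191890) = 482759/(281027 + 191890) = 482759/472917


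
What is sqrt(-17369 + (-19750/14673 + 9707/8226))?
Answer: I*sqrt(3123986810612334758)/13411122 ≈ 131.79*I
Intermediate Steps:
sqrt(-17369 + (-19750/14673 + 9707/8226)) = sqrt(-17369 - 6677563/40233366) = sqrt(-698820011617/40233366) = I*sqrt(3123986810612334758)/13411122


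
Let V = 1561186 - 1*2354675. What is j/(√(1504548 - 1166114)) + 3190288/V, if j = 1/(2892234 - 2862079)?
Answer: -3190288/793489 + √338434/10205477270 ≈ -4.0206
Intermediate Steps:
V = -793489 (V = 1561186 - 2354675 = -793489)
j = 1/30155 ≈ 3.3162e-5
j/(√(1504548 - 1166114)) + 3190288/V = 1/(30155*(√(1504548 - 1166114))) + 3190288/(-793489) = 1/(30155*(√338434)) + 3190288*(-1/793489) = (√338434/338434)/30155 - 3190288/793489 = √338434/10205477270 - 3190288/793489 = -3190288/793489 + √338434/10205477270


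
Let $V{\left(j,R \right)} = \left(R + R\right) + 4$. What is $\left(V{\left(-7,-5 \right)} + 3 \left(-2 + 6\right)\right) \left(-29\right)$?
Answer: $-174$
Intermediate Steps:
$V{\left(j,R \right)} = 4 + 2 R$ ($V{\left(j,R \right)} = 2 R + 4 = 4 + 2 R$)
$\left(V{\left(-7,-5 \right)} + 3 \left(-2 + 6\right)\right) \left(-29\right) = \left(\left(4 + 2 \left(-5\right)\right) + 3 \left(-2 + 6\right)\right) \left(-29\right) = \left(\left(4 - 10\right) + 3 \cdot 4\right) \left(-29\right) = \left(-6 + 12\right) \left(-29\right) = 6 \left(-29\right) = -174$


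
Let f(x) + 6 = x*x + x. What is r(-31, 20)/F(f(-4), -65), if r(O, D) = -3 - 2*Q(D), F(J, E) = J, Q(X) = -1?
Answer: -1/6 ≈ -0.16667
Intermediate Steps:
f(x) = -6 + x + x**2 (f(x) = -6 + (x*x + x) = -6 + (x**2 + x) = -6 + (x + x**2) = -6 + x + x**2)
r(O, D) = -1 (r(O, D) = -3 - 2*(-1) = -3 + 2 = -1)
r(-31, 20)/F(f(-4), -65) = -1/(-6 - 4 + (-4)**2) = -1/(-6 - 4 + 16) = -1/6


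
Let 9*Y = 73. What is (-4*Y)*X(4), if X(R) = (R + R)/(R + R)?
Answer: -292/9 ≈ -32.444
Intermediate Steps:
Y = 73/9 (Y = (1/9)*73 = 73/9 ≈ 8.1111)
X(R) = 1 (X(R) = (2*R)/((2*R)) = (2*R)*(1/(2*R)) = 1)
(-4*Y)*X(4) = -4*73/9*1 = -292/9*1 = -292/9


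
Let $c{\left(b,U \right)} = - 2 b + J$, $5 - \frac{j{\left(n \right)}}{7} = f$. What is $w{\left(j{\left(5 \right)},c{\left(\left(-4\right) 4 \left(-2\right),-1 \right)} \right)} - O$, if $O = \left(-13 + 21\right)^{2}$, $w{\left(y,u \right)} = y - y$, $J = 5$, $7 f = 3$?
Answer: $-64$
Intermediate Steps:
$f = \frac{3}{7}$ ($f = \frac{1}{7} \cdot 3 = \frac{3}{7} \approx 0.42857$)
$j{\left(n \right)} = 32$ ($j{\left(n \right)} = 35 - 3 = 32$)
$c{\left(b,U \right)} = 5 - 2 b$ ($c{\left(b,U \right)} = - 2 b + 5 = 5 - 2 b$)
$w{\left(y,u \right)} = 0$
$O = 64$ ($O = 8^{2} = 64$)
$w{\left(j{\left(5 \right)},c{\left(\left(-4\right) 4 \left(-2\right),-1 \right)} \right)} - O = 0 - 64 = -64$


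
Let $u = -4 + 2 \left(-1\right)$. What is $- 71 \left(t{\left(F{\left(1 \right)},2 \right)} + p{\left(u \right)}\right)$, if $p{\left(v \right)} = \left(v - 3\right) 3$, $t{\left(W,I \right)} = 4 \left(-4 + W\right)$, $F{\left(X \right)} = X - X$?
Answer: $3053$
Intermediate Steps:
$F{\left(X \right)} = 0$
$u = -6$ ($u = -4 - 2 = -6$)
$t{\left(W,I \right)} = -16 + 4 W$
$p{\left(v \right)} = -9 + 3 v$ ($p{\left(v \right)} = \left(-3 + v\right) 3 = -9 + 3 v$)
$- 71 \left(t{\left(F{\left(1 \right)},2 \right)} + p{\left(u \right)}\right) = - 71 \left(\left(-16 + 4 \cdot 0\right) + \left(-9 + 3 \left(-6\right)\right)\right) = - 71 \left(\left(-16 + 0\right) - 27\right) = - 71 \left(-16 - 27\right) = \left(-71\right) \left(-43\right) = 3053$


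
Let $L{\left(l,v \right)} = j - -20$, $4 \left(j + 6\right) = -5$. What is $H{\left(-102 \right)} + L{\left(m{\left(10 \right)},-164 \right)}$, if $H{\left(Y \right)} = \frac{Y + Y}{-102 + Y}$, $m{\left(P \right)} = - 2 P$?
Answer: $\frac{55}{4} \approx 13.75$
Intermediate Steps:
$j = - \frac{29}{4}$ ($j = -6 + \frac{1}{4} \left(-5\right) = -6 - \frac{5}{4} = - \frac{29}{4} \approx -7.25$)
$L{\left(l,v \right)} = \frac{51}{4}$ ($L{\left(l,v \right)} = - \frac{29}{4} - -20 = - \frac{29}{4} + 20 = \frac{51}{4}$)
$H{\left(Y \right)} = \frac{2 Y}{-102 + Y}$
$H{\left(-102 \right)} + L{\left(m{\left(10 \right)},-164 \right)} = 2 \left(-102\right) \frac{1}{-102 - 102} + \frac{51}{4} = 2 \left(-102\right) \frac{1}{-204} + \frac{51}{4} = 2 \left(-102\right) \left(- \frac{1}{204}\right) + \frac{51}{4} = 1 + \frac{51}{4} = \frac{55}{4}$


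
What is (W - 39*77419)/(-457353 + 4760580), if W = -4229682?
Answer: -2416341/1434409 ≈ -1.6846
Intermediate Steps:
(W - 39*77419)/(-457353 + 4760580) = (-4229682 - 39*77419)/(-457353 + 4760580) = (-4229682 - 3019341)/4303227 = -7249023*1/4303227 = -2416341/1434409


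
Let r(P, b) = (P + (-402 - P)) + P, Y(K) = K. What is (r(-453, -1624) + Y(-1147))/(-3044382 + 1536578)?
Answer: 1001/753902 ≈ 0.0013278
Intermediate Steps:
r(P, b) = -402 + P
(r(-453, -1624) + Y(-1147))/(-3044382 + 1536578) = ((-402 - 453) - 1147)/(-3044382 + 1536578) = (-855 - 1147)/(-1507804) = -2002*(-1/1507804) = 1001/753902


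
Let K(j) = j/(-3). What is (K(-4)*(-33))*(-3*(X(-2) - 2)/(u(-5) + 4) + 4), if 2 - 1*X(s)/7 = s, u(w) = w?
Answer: -3608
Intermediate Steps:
K(j) = -j/3 (K(j) = j*(-⅓) = -j/3)
X(s) = 14 - 7*s
(K(-4)*(-33))*(-3*(X(-2) - 2)/(u(-5) + 4) + 4) = (-⅓*(-4)*(-33))*(-3*((14 - 7*(-2)) - 2)/(-5 + 4) + 4) = ((4/3)*(-33))*(-3*((14 + 14) - 2)/(-1) + 4) = -44*(-3*(28 - 2)*(-1) + 4) = -44*(-78*(-1) + 4) = -44*(-3*(-26) + 4) = -44*(78 + 4) = -44*82 = -3608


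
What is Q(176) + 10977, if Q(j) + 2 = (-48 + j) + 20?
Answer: 11123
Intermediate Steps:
Q(j) = -30 + j (Q(j) = -2 + ((-48 + j) + 20) = -2 + (-28 + j) = -30 + j)
Q(176) + 10977 = (-30 + 176) + 10977 = 146 + 10977 = 11123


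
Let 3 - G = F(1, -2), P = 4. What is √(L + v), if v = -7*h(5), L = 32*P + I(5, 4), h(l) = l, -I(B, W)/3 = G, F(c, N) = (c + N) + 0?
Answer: 9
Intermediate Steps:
F(c, N) = N + c (F(c, N) = (N + c) + 0 = N + c)
G = 4 (G = 3 - (-2 + 1) = 3 - 1*(-1) = 3 + 1 = 4)
I(B, W) = -12 (I(B, W) = -3*4 = -12)
L = 116 (L = 32*4 - 12 = 128 - 12 = 116)
v = -35 (v = -7*5 = -35)
√(L + v) = √(116 - 35) = √81 = 9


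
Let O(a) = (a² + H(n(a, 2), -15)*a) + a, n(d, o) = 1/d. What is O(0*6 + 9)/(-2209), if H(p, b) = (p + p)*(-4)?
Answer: -82/2209 ≈ -0.037121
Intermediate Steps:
H(p, b) = -8*p (H(p, b) = (2*p)*(-4) = -8*p)
O(a) = -8 + a + a² (O(a) = (a² + (-8/a)*a) + a = (a² - 8) + a = (-8 + a²) + a = -8 + a + a²)
O(0*6 + 9)/(-2209) = (-8 + (0*6 + 9)*(1 + (0*6 + 9)))/(-2209) = (-8 + (0 + 9)*(1 + (0 + 9)))*(-1/2209) = (-8 + 9*(1 + 9))*(-1/2209) = (-8 + 9*10)*(-1/2209) = (-8 + 90)*(-1/2209) = 82*(-1/2209) = -82/2209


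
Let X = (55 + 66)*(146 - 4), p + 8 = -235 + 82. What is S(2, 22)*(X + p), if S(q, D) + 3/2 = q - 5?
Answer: -153189/2 ≈ -76595.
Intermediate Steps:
S(q, D) = -13/2 + q (S(q, D) = -3/2 + (q - 5) = -3/2 + (-5 + q) = -13/2 + q)
p = -161 (p = -8 + (-235 + 82) = -8 - 153 = -161)
X = 17182 (X = 121*142 = 17182)
S(2, 22)*(X + p) = (-13/2 + 2)*(17182 - 161) = -9/2*17021 = -153189/2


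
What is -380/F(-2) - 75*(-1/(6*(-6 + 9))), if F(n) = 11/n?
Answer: 4835/66 ≈ 73.258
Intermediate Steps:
-380/F(-2) - 75*(-1/(6*(-6 + 9))) = -380/(11/(-2)) - 75*(-1/(6*(-6 + 9))) = -380/(11*(-½)) - 75/(3*(-6)) = -380/(-11/2) - 75/(-18) = -380*(-2/11) - 75*(-1/18) = 760/11 + 25/6 = 4835/66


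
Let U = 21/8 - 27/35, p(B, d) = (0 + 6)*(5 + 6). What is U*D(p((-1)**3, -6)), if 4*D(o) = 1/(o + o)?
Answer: 173/49280 ≈ 0.0035106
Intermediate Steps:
p(B, d) = 66 (p(B, d) = 6*11 = 66)
U = 519/280 (U = 21*(1/8) - 27*1/35 = 21/8 - 27/35 = 519/280 ≈ 1.8536)
D(o) = 1/(8*o) (D(o) = 1/(4*(o + o)) = 1/(4*((2*o))) = (1/(2*o))/4 = 1/(8*o))
U*D(p((-1)**3, -6)) = 519*((1/8)/66)/280 = 519*((1/8)*(1/66))/280 = (519/280)*(1/528) = 173/49280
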